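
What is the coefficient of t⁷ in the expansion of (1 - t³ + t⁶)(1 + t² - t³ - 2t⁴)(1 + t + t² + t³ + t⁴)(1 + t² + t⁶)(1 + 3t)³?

-139

(1 - t³ + t⁶) has coefficients 1,0,0,-1,0,0,1 for degrees 0…6.
(1 + t² - t³ - 2t⁴) has coefficients 1,0,1,-1,-2,0,0,0 for degrees 0…7.
Multiplying by (1 + t + t² + t³ + t⁴) gives running coefficients 1,1,2,1,-1,-2,-2,-3 for degrees 0…7.
Multiplying by (1 + t² + t⁶) gives running coefficients 1,1,3,2,1,-1,-2,-4 for degrees 0…7.
Finally multiplying by (1 + 3t)³, the product of all factors after the first has coefficients 1,10,39,83,127,143,70,-22 for degrees 0…7.
[t⁷] = 1·(-22) − 1·127 + 1·10 = -139.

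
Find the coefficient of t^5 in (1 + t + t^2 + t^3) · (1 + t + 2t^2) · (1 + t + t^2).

9

(1 + t + t^2 + t^3) has coefficients 1,1,1,1 for degrees 0…3.
(1 + t + 2t^2) has coefficients 1,1,2,0,0,0 for degrees 0…5.
Finally multiplying by (1 + t + t^2), the product of all factors after the first has coefficients 1,2,4,3,2,0 for degrees 0…5.
[t^5] = 1·0 + 1·2 + 1·3 + 1·4 = 9.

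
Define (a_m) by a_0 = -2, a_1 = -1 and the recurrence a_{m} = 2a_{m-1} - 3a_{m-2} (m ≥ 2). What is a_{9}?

263

The ordinary generating function has denominator 1 - 2x + 3x^2.
Iterating the recurrence: a_0,…,a_{9} = -2, -1, 4, 11, 10, -13, -56, -73, 22, 263.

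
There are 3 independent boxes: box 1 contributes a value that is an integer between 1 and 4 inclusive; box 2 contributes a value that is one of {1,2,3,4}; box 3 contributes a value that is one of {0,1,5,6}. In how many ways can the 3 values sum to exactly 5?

7

The generating function for the choices is (z + z^2 + z^3 + z^4)·(z + z^2 + z^3 + z^4)·(1 + z + z^5 + z^6); the count is [z^5].
(z + z^2 + z^3 + z^4) has coefficients 0,1,1,1,1 for degrees 0…4.
(z + z^2 + z^3 + z^4) has coefficients 0,1,1,1,1,0 for degrees 0…5.
Finally multiplying by (1 + z + z^5 + z^6), the product of all factors after the first has coefficients 0,1,2,2,2,1 for degrees 0…5.
[z^5] = 1·2 + 1·2 + 1·2 + 1·1 = 7.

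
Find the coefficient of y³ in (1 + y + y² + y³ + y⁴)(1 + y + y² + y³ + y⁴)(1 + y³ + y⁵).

(1 + y + y² + y³ + y⁴) has coefficients 1,1,1,1 for degrees 0…3.
(1 + y + y² + y³ + y⁴) has coefficients 1,1,1,1 for degrees 0…3.
Finally multiplying by (1 + y³ + y⁵), the product of all factors after the first has coefficients 1,1,1,2 for degrees 0…3.
[y³] = 1·2 + 1·1 + 1·1 + 1·1 = 5.

5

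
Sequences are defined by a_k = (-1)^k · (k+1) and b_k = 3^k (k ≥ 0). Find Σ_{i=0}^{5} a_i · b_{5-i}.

This is [x^5] in the product of the two ordinary generating functions.
Σ = 1·243 − 2·81 + 3·27 − 4·9 + 5·3 − 6·1 = 135.

135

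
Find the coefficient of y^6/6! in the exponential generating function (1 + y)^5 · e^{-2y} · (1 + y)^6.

8512

The EGF product rule gives c_6 = Σ_{k_1+k_2+k_3=6} C(6; k_1,k_2,k_3) · ∏ g_i(k_i), where (1+y)^5 gives the falling factorial (5)_k; e^{-2y} gives (-2)^k; (1+y)^6 gives the falling factorial (6)_k.
g_1(k) for k = 0…6: 1, 5, 20, 60, 120, 120, 0.
g_2(k) for k = 0…6: 1, -2, 4, -8, 16, -32, 64.
g_3(k) for k = 0…6: 1, 6, 30, 120, 360, 720, 720.
First combine the last two factors: h(k) = Σ_j C(k,j)·g_2(j)·g_3(k−j) for k = 0…6: 1, 4, 10, 4, -56, -32, 592.
c_6 = Σ_k C(6,k)·g_1(k)·h(6−k) = 1·1·592 + 6·5·(-32) + 15·20·(-56) + 20·60·4 + 15·120·10 + 6·120·4 = 592 − 960 − 16800 + 4800 + 18000 + 2880 = 8512.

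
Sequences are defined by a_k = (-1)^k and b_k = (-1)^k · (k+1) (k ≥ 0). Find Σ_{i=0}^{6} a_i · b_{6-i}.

28

This is [x^6] in the product of the two ordinary generating functions.
Σ = 1·7 − 1·(-6) + 1·5 − 1·(-4) + 1·3 − 1·(-2) + 1·1 = 28.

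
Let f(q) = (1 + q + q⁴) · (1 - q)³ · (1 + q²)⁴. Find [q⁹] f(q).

-16

(1 + q + q⁴) has coefficients 1,1,0,0,1 for degrees 0…4.
(1 - q)³ has coefficients 1,-3,3,-1,0,0,0,0,0,0 for degrees 0…9.
Finally multiplying by (1 + q²)⁴, the product of all factors after the first has coefficients 1,-3,7,-13,18,-22,22,-18,13,-7 for degrees 0…9.
[q⁹] = 1·(-7) + 1·13 + 1·(-22) = -16.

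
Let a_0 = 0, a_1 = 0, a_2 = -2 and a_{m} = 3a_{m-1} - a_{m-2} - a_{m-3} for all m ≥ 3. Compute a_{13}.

-47320

The ordinary generating function has denominator 1 - 3t + t^2 + t^3.
Iterating the recurrence: a_0,…,a_{13} = 0, 0, -2, -6, -16, -40, -98, -238, -576, -1392, -3362, -8118, -19600, -47320.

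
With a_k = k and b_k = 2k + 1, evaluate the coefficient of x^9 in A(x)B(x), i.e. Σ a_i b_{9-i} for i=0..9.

This is [x^9] in the product of the two ordinary generating functions.
Σ = 0·19 + 1·17 + 2·15 + 3·13 + 4·11 + 5·9 + 6·7 + 7·5 + 8·3 + 9·1 = 285.

285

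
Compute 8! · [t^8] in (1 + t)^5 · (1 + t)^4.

362880

The EGF product rule gives c_8 = Σ_{k_1+k_2=8} C(8; k_1,k_2) · ∏ g_i(k_i), where (1+t)^5 gives the falling factorial (5)_k; (1+t)^4 gives the falling factorial (4)_k.
g_1(k) for k = 0…8: 1, 5, 20, 60, 120, 120, 0, 0, 0.
g_2(k) for k = 0…8: 1, 4, 12, 24, 24, 0, 0, 0, 0.
c_8 = Σ_k C(8,k)·g_1(k)·g_2(8−k) = 70·120·24 + 56·120·24 = 201600 + 161280 = 362880.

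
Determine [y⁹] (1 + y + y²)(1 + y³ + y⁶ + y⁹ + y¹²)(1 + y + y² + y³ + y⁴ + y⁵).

6

(1 + y + y²) has coefficients 1,1,1 for degrees 0…2.
(1 + y³ + y⁶ + y⁹ + y¹²) has coefficients 1,0,0,1,0,0,1,0,0,1 for degrees 0…9.
Finally multiplying by (1 + y + y² + y³ + y⁴ + y⁵), the product of all factors after the first has coefficients 1,1,1,2,2,2,2,2,2,2 for degrees 0…9.
[y⁹] = 1·2 + 1·2 + 1·2 = 6.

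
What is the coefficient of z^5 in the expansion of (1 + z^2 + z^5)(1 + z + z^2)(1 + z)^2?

4

(1 + z^2 + z^5) has coefficients 1,0,1,0,0,1 for degrees 0…5.
(1 + z + z^2) has coefficients 1,1,1,0,0,0 for degrees 0…5.
Finally multiplying by (1 + z)^2, the product of all factors after the first has coefficients 1,3,4,3,1,0 for degrees 0…5.
[z^5] = 1·0 + 1·3 + 1·1 = 4.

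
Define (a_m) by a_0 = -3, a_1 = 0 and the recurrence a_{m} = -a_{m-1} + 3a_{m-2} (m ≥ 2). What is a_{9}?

1953

The ordinary generating function has denominator 1 + t - 3t^2.
Iterating the recurrence: a_0,…,a_{9} = -3, 0, -9, 9, -36, 63, -171, 360, -873, 1953.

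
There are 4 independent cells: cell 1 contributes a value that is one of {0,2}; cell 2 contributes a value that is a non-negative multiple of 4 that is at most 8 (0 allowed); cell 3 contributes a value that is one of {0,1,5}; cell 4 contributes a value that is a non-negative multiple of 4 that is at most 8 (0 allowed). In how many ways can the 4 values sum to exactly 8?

3

The generating function for the choices is (1 + x²)·(1 + x⁴ + x⁸)·(1 + x + x⁵)·(1 + x⁴ + x⁸); the count is [x⁸].
(1 + x²) has coefficients 1,0,1 for degrees 0…2.
(1 + x⁴ + x⁸) has coefficients 1,0,0,0,1,0,0,0,1 for degrees 0…8.
Multiplying by (1 + x + x⁵) gives running coefficients 1,1,0,0,1,2,0,0,1 for degrees 0…8.
Finally multiplying by (1 + x⁴ + x⁸), the product of all factors after the first has coefficients 1,1,0,0,2,3,0,0,3 for degrees 0…8.
[x⁸] = 1·3 + 1·0 = 3.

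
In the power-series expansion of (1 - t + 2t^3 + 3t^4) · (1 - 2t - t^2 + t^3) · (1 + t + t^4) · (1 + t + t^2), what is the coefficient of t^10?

(1 - t + 2t^3 + 3t^4) has coefficients 1,-1,0,2,3 for degrees 0…4.
(1 - 2t - t^2 + t^3) has coefficients 1,-2,-1,1,0,0,0,0,0,0,0 for degrees 0…10.
Multiplying by (1 + t + t^4) gives running coefficients 1,-1,-3,0,2,-2,-1,1,0,0,0 for degrees 0…10.
Finally multiplying by (1 + t + t^2), the product of all factors after the first has coefficients 1,0,-3,-4,-1,0,-1,-2,0,1,0 for degrees 0…10.
[t^10] = 1·0 − 1·1 + 2·(-2) + 3·(-1) = -8.

-8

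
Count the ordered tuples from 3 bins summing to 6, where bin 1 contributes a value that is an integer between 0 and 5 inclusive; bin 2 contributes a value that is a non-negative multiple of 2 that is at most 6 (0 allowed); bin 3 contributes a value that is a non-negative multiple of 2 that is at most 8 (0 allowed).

9

The generating function for the choices is (1 + t + t² + t³ + t⁴ + t⁵)·(1 + t² + t⁴ + t⁶)·(1 + t² + t⁴ + t⁶ + t⁸); the count is [t⁶].
(1 + t + t² + t³ + t⁴ + t⁵) has coefficients 1,1,1,1,1,1 for degrees 0…5.
(1 + t² + t⁴ + t⁶) has coefficients 1,0,1,0,1,0,1 for degrees 0…6.
Finally multiplying by (1 + t² + t⁴ + t⁶ + t⁸), the product of all factors after the first has coefficients 1,0,2,0,3,0,4 for degrees 0…6.
[t⁶] = 1·4 + 1·0 + 1·3 + 1·0 + 1·2 + 1·0 = 9.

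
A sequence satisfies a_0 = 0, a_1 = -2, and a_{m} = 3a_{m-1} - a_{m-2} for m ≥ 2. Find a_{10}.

The ordinary generating function has denominator 1 - 3x + x^2.
Iterating the recurrence: a_0,…,a_{10} = 0, -2, -6, -16, -42, -110, -288, -754, -1974, -5168, -13530.

-13530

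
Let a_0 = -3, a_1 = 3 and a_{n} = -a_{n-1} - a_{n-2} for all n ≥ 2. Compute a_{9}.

The ordinary generating function has denominator 1 + t + t^2.
Iterating the recurrence: a_0,…,a_{9} = -3, 3, 0, -3, 3, 0, -3, 3, 0, -3.

-3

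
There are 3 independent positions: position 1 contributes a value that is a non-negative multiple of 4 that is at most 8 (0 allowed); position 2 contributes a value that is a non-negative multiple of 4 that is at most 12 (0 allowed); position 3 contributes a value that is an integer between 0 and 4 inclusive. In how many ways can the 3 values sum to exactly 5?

2

The generating function for the choices is (1 + y⁴ + y⁸)·(1 + y⁴ + y⁸ + y¹²)·(1 + y + y² + y³ + y⁴); the count is [y⁵].
(1 + y⁴ + y⁸) has coefficients 1,0,0,0,1,0 for degrees 0…5.
(1 + y⁴ + y⁸ + y¹²) has coefficients 1,0,0,0,1,0 for degrees 0…5.
Finally multiplying by (1 + y + y² + y³ + y⁴), the product of all factors after the first has coefficients 1,1,1,1,2,1 for degrees 0…5.
[y⁵] = 1·1 + 1·1 = 2.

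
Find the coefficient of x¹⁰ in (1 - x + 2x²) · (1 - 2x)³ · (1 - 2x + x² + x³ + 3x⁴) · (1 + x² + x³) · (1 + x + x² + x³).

(1 - x + 2x²) has coefficients 1,-1,2 for degrees 0…2.
(1 - 2x)³ has coefficients 1,-6,12,-8,0,0,0,0,0,0,0 for degrees 0…10.
Multiplying by (1 - 2x + x² + x³ + 3x⁴) gives running coefficients 1,-8,25,-37,25,-14,28,-24,0,0,0 for degrees 0…10.
Multiplying by (1 + x² + x³) gives running coefficients 1,-8,26,-44,42,-26,16,-13,14,4,-24 for degrees 0…10.
Finally multiplying by (1 + x + x² + x³), the product of all factors after the first has coefficients 1,-7,19,-25,16,-2,-12,19,-9,21,-19 for degrees 0…10.
[x¹⁰] = 1·(-19) − 1·21 + 2·(-9) = -58.

-58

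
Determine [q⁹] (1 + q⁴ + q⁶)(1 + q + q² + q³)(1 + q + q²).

(1 + q⁴ + q⁶) has coefficients 1,0,0,0,1,0,1 for degrees 0…6.
(1 + q + q² + q³) has coefficients 1,1,1,1,0,0,0,0,0,0 for degrees 0…9.
Finally multiplying by (1 + q + q²), the product of all factors after the first has coefficients 1,2,3,3,2,1,0,0,0,0 for degrees 0…9.
[q⁹] = 1·0 + 1·1 + 1·3 = 4.

4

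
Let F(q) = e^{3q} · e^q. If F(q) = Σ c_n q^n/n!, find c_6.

The EGF product rule gives c_6 = Σ_{k_1+k_2=6} C(6; k_1,k_2) · ∏ g_i(k_i), where e^{3q} gives (3)^k; e^q gives (1)^k.
g_1(k) for k = 0…6: 1, 3, 9, 27, 81, 243, 729.
g_2(k) for k = 0…6: 1, 1, 1, 1, 1, 1, 1.
c_6 = Σ_k C(6,k)·g_1(k)·g_2(6−k) = 1·1·1 + 6·3·1 + 15·9·1 + 20·27·1 + 15·81·1 + 6·243·1 + 1·729·1 = 1 + 18 + 135 + 540 + 1215 + 1458 + 729 = 4096.

4096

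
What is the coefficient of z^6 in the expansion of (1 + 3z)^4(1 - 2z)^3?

(1 + 3z)^4 has coefficients 1,12,54,108,81 for degrees 0…4.
(1 - 2z)^3 has coefficients 1,-6,12,-8,0,0,0 for degrees 0…6.
[z^6] = 1·0 + 12·0 + 54·0 + 108·(-8) + 81·12 = 108.

108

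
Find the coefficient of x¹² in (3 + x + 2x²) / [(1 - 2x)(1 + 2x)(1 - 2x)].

110592

The denominator gives the recurrence a_n = 2a_(n−1) + 4a_(n−2) − 8a_(n−3) for n ≥ 3; the numerator fixes a_0 = 3, a_1 = 7, a_2 = 28.
Iterating: 3, 7, 28, 60, 176, 368, 960, 1984, 4864, 9984, 23552, 48128, 110592, so a_12 = 110592.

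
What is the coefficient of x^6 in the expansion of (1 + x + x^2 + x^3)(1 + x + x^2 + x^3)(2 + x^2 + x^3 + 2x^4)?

15

(1 + x + x^2 + x^3) has coefficients 1,1,1,1 for degrees 0…3.
(1 + x + x^2 + x^3) has coefficients 1,1,1,1,0,0,0 for degrees 0…6.
Finally multiplying by (2 + x^2 + x^3 + 2x^4), the product of all factors after the first has coefficients 2,2,3,4,4,4,3 for degrees 0…6.
[x^6] = 1·3 + 1·4 + 1·4 + 1·4 = 15.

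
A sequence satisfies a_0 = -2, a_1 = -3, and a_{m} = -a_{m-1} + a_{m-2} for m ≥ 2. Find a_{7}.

The ordinary generating function has denominator 1 + q - q^2.
Iterating the recurrence: a_0,…,a_{7} = -2, -3, 1, -4, 5, -9, 14, -23.

-23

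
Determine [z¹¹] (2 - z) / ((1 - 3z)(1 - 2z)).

879591

The denominator gives the recurrence a_n = 5a_(n−1) − 6a_(n−2) for n ≥ 2; the numerator fixes a_0 = 2, a_1 = 9.
Iterating: 2, 9, 33, 111, 357, 1119, 3453, 10551, 32037, 96879, 292173, 879591, so a_11 = 879591.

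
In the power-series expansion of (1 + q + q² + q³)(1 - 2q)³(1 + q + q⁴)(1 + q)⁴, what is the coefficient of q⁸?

(1 + q + q² + q³) has coefficients 1,1,1,1 for degrees 0…3.
(1 - 2q)³ has coefficients 1,-6,12,-8,0,0,0,0,0 for degrees 0…8.
Multiplying by (1 + q + q⁴) gives running coefficients 1,-5,6,4,-7,-6,12,-8,0 for degrees 0…8.
Finally multiplying by (1 + q)⁴, the product of all factors after the first has coefficients 1,-1,-8,2,26,9,-32,-20,9 for degrees 0…8.
[q⁸] = 1·9 + 1·(-20) + 1·(-32) + 1·9 = -34.

-34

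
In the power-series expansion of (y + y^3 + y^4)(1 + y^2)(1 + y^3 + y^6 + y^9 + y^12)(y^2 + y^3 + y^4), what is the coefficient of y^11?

6

(y + y^3 + y^4) has coefficients 0,1,0,1,1 for degrees 0…4.
(1 + y^2) has coefficients 1,0,1,0,0,0,0,0,0,0,0,0 for degrees 0…11.
Multiplying by (1 + y^3 + y^6 + y^9 + y^12) gives running coefficients 1,0,1,1,0,1,1,0,1,1,0,1 for degrees 0…11.
Finally multiplying by (y^2 + y^3 + y^4), the product of all factors after the first has coefficients 0,0,1,1,2,2,2,2,2,2,2,2 for degrees 0…11.
[y^11] = 1·2 + 1·2 + 1·2 = 6.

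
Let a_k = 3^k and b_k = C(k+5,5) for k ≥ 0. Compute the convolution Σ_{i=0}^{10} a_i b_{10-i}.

Write out a_i and b_{10-i} for i = 0,…,10 and sum the products.
Σ = 1·3003 + 3·2002 + 9·1287 + 27·792 + 81·462 + 243·252 + 729·126 + 2187·56 + 6561·21 + 19683·6 + 59049·1 = 669888.

669888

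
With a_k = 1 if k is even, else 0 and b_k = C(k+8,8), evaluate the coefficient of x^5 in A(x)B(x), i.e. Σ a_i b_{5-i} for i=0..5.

This is [x^5] in the product of the two ordinary generating functions.
Σ = 1·1287 + 0·495 + 1·165 + 0·45 + 1·9 + 0·1 = 1461.

1461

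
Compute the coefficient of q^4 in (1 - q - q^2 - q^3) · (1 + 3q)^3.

-63

(1 - q - q^2 - q^3) has coefficients 1,-1,-1,-1 for degrees 0…3.
(1 + 3q)^3 has coefficients 1,9,27,27,0 for degrees 0…4.
[q^4] = 1·0 − 1·27 − 1·27 − 1·9 = -63.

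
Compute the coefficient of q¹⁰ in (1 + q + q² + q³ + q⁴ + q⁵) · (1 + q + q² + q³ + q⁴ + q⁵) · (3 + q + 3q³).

17

(1 + q + q² + q³ + q⁴ + q⁵) has coefficients 1,1,1,1,1,1 for degrees 0…5.
(1 + q + q² + q³ + q⁴ + q⁵) has coefficients 1,1,1,1,1,1,0,0,0,0,0 for degrees 0…10.
Finally multiplying by (3 + q + 3q³), the product of all factors after the first has coefficients 3,4,4,7,7,7,4,3,3,0,0 for degrees 0…10.
[q¹⁰] = 1·0 + 1·0 + 1·3 + 1·3 + 1·4 + 1·7 = 17.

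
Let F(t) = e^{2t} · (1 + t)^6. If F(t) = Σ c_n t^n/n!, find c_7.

261536

The EGF product rule gives c_7 = Σ_{k_1+k_2=7} C(7; k_1,k_2) · ∏ g_i(k_i), where e^{2t} gives (2)^k; (1+t)^6 gives the falling factorial (6)_k.
g_1(k) for k = 0…7: 1, 2, 4, 8, 16, 32, 64, 128.
g_2(k) for k = 0…7: 1, 6, 30, 120, 360, 720, 720, 0.
c_7 = Σ_k C(7,k)·g_1(k)·g_2(7−k) = 7·2·720 + 21·4·720 + 35·8·360 + 35·16·120 + 21·32·30 + 7·64·6 + 1·128·1 = 10080 + 60480 + 100800 + 67200 + 20160 + 2688 + 128 = 261536.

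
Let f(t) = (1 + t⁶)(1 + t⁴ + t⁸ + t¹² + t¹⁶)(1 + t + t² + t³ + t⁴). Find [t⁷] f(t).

2

(1 + t⁶) has coefficients 1,0,0,0,0,0,1 for degrees 0…6.
(1 + t⁴ + t⁸ + t¹² + t¹⁶) has coefficients 1,0,0,0,1,0,0,0 for degrees 0…7.
Finally multiplying by (1 + t + t² + t³ + t⁴), the product of all factors after the first has coefficients 1,1,1,1,2,1,1,1 for degrees 0…7.
[t⁷] = 1·1 + 1·1 = 2.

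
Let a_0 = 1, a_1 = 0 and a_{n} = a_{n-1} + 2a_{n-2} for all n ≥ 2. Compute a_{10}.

342

The ordinary generating function has denominator 1 - z - 2z^2.
Iterating the recurrence: a_0,…,a_{10} = 1, 0, 2, 2, 6, 10, 22, 42, 86, 170, 342.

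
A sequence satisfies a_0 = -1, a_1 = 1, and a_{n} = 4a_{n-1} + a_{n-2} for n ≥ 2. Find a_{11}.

The ordinary generating function has denominator 1 - 4q - q^2.
Iterating the recurrence: a_0,…,a_{11} = -1, 1, 3, 13, 55, 233, 987, 4181, 17711, 75025, 317811, 1346269.

1346269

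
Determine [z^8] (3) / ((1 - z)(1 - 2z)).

1533

Partial fractions give a closed form: a_n = (-3)·1^n + (6)·2^n.
At n = 8: a_8 = 1533.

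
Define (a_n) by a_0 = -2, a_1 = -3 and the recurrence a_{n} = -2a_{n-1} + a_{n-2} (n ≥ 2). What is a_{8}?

886

The ordinary generating function has denominator 1 + 2y - y^2.
Iterating the recurrence: a_0,…,a_{8} = -2, -3, 4, -11, 26, -63, 152, -367, 886.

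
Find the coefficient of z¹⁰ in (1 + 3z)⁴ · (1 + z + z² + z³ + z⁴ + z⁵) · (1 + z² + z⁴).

(1 + 3z)⁴ has coefficients 1,12,54,108,81 for degrees 0…4.
(1 + z + z² + z³ + z⁴ + z⁵) has coefficients 1,1,1,1,1,1,0,0,0,0,0 for degrees 0…10.
Finally multiplying by (1 + z² + z⁴), the product of all factors after the first has coefficients 1,1,2,2,3,3,2,2,1,1,0 for degrees 0…10.
[z¹⁰] = 1·0 + 12·1 + 54·1 + 108·2 + 81·2 = 444.

444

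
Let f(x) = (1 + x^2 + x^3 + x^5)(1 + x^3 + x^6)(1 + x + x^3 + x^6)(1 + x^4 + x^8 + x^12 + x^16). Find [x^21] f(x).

(1 + x^2 + x^3 + x^5) has coefficients 1,0,1,1,0,1 for degrees 0…5.
(1 + x^3 + x^6) has coefficients 1,0,0,1,0,0,1,0,0,0,0,0,0,0,0,0,0,0,0,0,0,0 for degrees 0…21.
Multiplying by (1 + x + x^3 + x^6) gives running coefficients 1,1,0,2,1,0,3,1,0,2,0,0,1,0,0,0,0,0,0,0,0,0 for degrees 0…21.
Finally multiplying by (1 + x^4 + x^8 + x^12 + x^16), the product of all factors after the first has coefficients 1,1,0,2,2,1,3,3,2,3,3,3,3,3,3,3,3,3,3,3,2,2 for degrees 0…21.
[x^21] = 1·2 + 1·3 + 1·3 + 1·3 = 11.

11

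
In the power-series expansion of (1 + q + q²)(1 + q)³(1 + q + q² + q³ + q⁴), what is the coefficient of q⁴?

23

(1 + q + q²) has coefficients 1,1,1 for degrees 0…2.
(1 + q)³ has coefficients 1,3,3,1,0 for degrees 0…4.
Finally multiplying by (1 + q + q² + q³ + q⁴), the product of all factors after the first has coefficients 1,4,7,8,8 for degrees 0…4.
[q⁴] = 1·8 + 1·8 + 1·7 = 23.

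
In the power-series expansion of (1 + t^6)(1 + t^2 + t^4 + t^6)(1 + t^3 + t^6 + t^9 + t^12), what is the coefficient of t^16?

(1 + t^6) has coefficients 1,0,0,0,0,0,1 for degrees 0…6.
(1 + t^2 + t^4 + t^6) has coefficients 1,0,1,0,1,0,1,0,0,0,0,0,0,0,0,0,0 for degrees 0…16.
Finally multiplying by (1 + t^3 + t^6 + t^9 + t^12), the product of all factors after the first has coefficients 1,0,1,1,1,1,2,1,1,2,1,1,2,1,1,1,1 for degrees 0…16.
[t^16] = 1·1 + 1·1 = 2.

2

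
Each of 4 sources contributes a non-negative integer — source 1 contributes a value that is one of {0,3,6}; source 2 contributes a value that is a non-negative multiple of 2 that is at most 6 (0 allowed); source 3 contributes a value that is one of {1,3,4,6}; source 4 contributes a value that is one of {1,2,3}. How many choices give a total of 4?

The generating function for the choices is (1 + y³ + y⁶)·(1 + y² + y⁴ + y⁶)·(y + y³ + y⁴ + y⁶)·(y + y² + y³); the count is [y⁴].
(1 + y³ + y⁶) has coefficients 1,0,0,1,0 for degrees 0…4.
(1 + y² + y⁴ + y⁶) has coefficients 1,0,1,0,1 for degrees 0…4.
Multiplying by (y + y³ + y⁴ + y⁶) gives running coefficients 0,1,0,2,1 for degrees 0…4.
Finally multiplying by (y + y² + y³), the product of all factors after the first has coefficients 0,0,1,1,3 for degrees 0…4.
[y⁴] = 1·3 + 1·0 = 3.

3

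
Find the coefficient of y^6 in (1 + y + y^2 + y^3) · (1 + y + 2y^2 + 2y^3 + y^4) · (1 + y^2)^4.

55

(1 + y + y^2 + y^3) has coefficients 1,1,1,1 for degrees 0…3.
(1 + y + 2y^2 + 2y^3 + y^4) has coefficients 1,1,2,2,1,0,0 for degrees 0…6.
Finally multiplying by (1 + y^2)^4, the product of all factors after the first has coefficients 1,1,6,6,15,14,20 for degrees 0…6.
[y^6] = 1·20 + 1·14 + 1·15 + 1·6 = 55.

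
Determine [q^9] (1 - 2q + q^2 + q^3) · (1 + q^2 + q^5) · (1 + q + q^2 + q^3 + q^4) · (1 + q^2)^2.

(1 - 2q + q^2 + q^3) has coefficients 1,-2,1,1 for degrees 0…3.
(1 + q^2 + q^5) has coefficients 1,0,1,0,0,1,0,0,0,0 for degrees 0…9.
Multiplying by (1 + q + q^2 + q^3 + q^4) gives running coefficients 1,1,2,2,2,2,2,1,1,1 for degrees 0…9.
Finally multiplying by (1 + q^2)^2, the product of all factors after the first has coefficients 1,1,4,4,7,7,8,7,7,5 for degrees 0…9.
[q^9] = 1·5 − 2·7 + 1·7 + 1·8 = 6.

6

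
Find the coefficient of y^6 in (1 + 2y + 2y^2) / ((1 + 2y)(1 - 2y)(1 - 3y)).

2325

The denominator gives the recurrence a_n = 3a_(n−1) + 4a_(n−2) − 12a_(n−3) for n ≥ 3; the numerator fixes a_0 = 1, a_1 = 5, a_2 = 21.
Iterating: 1, 5, 21, 71, 237, 743, 2325, so a_6 = 2325.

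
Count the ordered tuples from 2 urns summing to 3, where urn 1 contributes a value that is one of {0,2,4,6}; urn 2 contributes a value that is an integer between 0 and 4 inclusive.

The generating function for the choices is (1 + t^2 + t^4 + t^6)·(1 + t + t^2 + t^3 + t^4); the count is [t^3].
(1 + t^2 + t^4 + t^6) has coefficients 1,0,1,0 for degrees 0…3.
(1 + t + t^2 + t^3 + t^4) has coefficients 1,1,1,1 for degrees 0…3.
[t^3] = 1·1 + 1·1 = 2.

2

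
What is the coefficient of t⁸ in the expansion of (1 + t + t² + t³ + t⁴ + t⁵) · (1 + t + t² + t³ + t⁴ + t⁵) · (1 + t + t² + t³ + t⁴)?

23

(1 + t + t² + t³ + t⁴ + t⁵) has coefficients 1,1,1,1,1,1 for degrees 0…5.
(1 + t + t² + t³ + t⁴ + t⁵) has coefficients 1,1,1,1,1,1,0,0,0 for degrees 0…8.
Finally multiplying by (1 + t + t² + t³ + t⁴), the product of all factors after the first has coefficients 1,2,3,4,5,5,4,3,2 for degrees 0…8.
[t⁸] = 1·2 + 1·3 + 1·4 + 1·5 + 1·5 + 1·4 = 23.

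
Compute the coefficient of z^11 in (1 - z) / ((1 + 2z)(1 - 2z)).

Partial fractions give a closed form: a_n = (3/4)·(-2)^n + (1/4)·2^n.
At n = 11: a_11 = -1024.

-1024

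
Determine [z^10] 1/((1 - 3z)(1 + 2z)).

35839

The denominator gives the recurrence a_n = a_(n−1) + 6a_(n−2) for n ≥ 2; the numerator fixes a_0 = 1, a_1 = 1.
Iterating: 1, 1, 7, 13, 55, 133, 463, 1261, 4039, 11605, 35839, so a_10 = 35839.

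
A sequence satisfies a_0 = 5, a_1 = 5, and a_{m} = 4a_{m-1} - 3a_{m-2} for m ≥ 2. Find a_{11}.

The ordinary generating function has denominator 1 - 4t + 3t^2.
Iterating the recurrence: a_0,…,a_{11} = 5, 5, 5, 5, 5, 5, 5, 5, 5, 5, 5, 5.

5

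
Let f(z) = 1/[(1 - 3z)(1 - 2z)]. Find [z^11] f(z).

Partial fractions give a closed form: a_n = (3)·3^n + (-2)·2^n.
At n = 11: a_11 = 527345.

527345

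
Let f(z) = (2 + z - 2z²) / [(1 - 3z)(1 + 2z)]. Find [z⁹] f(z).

The denominator gives the recurrence a_n = a_(n−1) + 6a_(n−2) for n ≥ 3; the numerator fixes a_0 = 2, a_1 = 3, a_2 = 13.
Iterating: 2, 3, 13, 31, 109, 295, 949, 2719, 8413, 24727, so a_9 = 24727.

24727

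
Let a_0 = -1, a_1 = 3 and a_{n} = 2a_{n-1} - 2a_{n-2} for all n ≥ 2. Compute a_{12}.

64

The ordinary generating function has denominator 1 - 2z + 2z^2.
Iterating the recurrence: a_0,…,a_{12} = -1, 3, 8, 10, 4, -12, -32, -40, -16, 48, 128, 160, 64.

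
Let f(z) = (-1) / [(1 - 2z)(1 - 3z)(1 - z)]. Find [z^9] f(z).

Partial fractions give a closed form: a_n = (4)·2^n + (-9/2)·3^n + (-1/2)·1^n.
At n = 9: a_9 = -86526.

-86526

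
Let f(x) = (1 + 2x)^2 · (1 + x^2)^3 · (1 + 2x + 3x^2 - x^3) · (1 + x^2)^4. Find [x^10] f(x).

(1 + 2x)^2 has coefficients 1,4,4 for degrees 0…2.
(1 + x^2)^3 has coefficients 1,0,3,0,3,0,1,0,0,0,0 for degrees 0…10.
Multiplying by (1 + 2x + 3x^2 - x^3) gives running coefficients 1,2,6,5,12,3,10,-1,3,-1,0 for degrees 0…10.
Finally multiplying by (1 + x^2)^4, the product of all factors after the first has coefficients 1,2,10,13,42,35,98,49,140,35,126 for degrees 0…10.
[x^10] = 1·126 + 4·35 + 4·140 = 826.

826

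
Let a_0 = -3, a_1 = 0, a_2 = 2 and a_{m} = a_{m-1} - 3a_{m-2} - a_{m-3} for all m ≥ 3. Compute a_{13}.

The ordinary generating function has denominator 1 - x + 3x^2 + x^3.
Iterating the recurrence: a_0,…,a_{13} = -3, 0, 2, 5, -1, -18, -20, 35, 113, 28, -346, -543, 467, 2442.

2442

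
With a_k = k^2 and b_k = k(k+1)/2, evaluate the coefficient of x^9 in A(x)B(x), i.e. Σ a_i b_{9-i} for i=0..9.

This is [x^9] in the product of the two ordinary generating functions.
Σ = 0·45 + 1·36 + 4·28 + 9·21 + 16·15 + 25·10 + 36·6 + 49·3 + 64·1 + 81·0 = 1254.

1254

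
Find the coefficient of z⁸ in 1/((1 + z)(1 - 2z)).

Partial fractions give a closed form: a_n = (1/3)·(-1)^n + (2/3)·2^n.
At n = 8: a_8 = 171.

171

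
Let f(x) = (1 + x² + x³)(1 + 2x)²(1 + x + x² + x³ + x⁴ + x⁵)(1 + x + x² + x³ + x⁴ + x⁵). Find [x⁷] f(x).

(1 + x² + x³) has coefficients 1,0,1,1 for degrees 0…3.
(1 + 2x)² has coefficients 1,4,4,0,0,0,0,0 for degrees 0…7.
Multiplying by (1 + x + x² + x³ + x⁴ + x⁵) gives running coefficients 1,5,9,9,9,9,8,4 for degrees 0…7.
Finally multiplying by (1 + x + x² + x³ + x⁴ + x⁵), the product of all factors after the first has coefficients 1,6,15,24,33,42,49,48 for degrees 0…7.
[x⁷] = 1·48 + 1·42 + 1·33 = 123.

123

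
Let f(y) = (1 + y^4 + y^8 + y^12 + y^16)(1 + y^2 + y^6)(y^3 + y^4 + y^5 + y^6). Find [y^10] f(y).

3

(1 + y^4 + y^8 + y^12 + y^16) has coefficients 1,0,0,0,1,0,0,0,1,0,0 for degrees 0…10.
(1 + y^2 + y^6) has coefficients 1,0,1,0,0,0,1,0,0,0,0 for degrees 0…10.
Finally multiplying by (y^3 + y^4 + y^5 + y^6), the product of all factors after the first has coefficients 0,0,0,1,1,2,2,1,1,1,1 for degrees 0…10.
[y^10] = 1·1 + 1·2 + 1·0 = 3.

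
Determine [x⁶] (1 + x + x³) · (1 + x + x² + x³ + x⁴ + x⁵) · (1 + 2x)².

(1 + x + x³) has coefficients 1,1,0,1 for degrees 0…3.
(1 + x + x² + x³ + x⁴ + x⁵) has coefficients 1,1,1,1,1,1,0 for degrees 0…6.
Finally multiplying by (1 + 2x)², the product of all factors after the first has coefficients 1,5,9,9,9,9,8 for degrees 0…6.
[x⁶] = 1·8 + 1·9 + 1·9 = 26.

26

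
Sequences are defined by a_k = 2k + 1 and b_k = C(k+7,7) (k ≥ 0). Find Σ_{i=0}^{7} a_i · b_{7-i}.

16445

This is [x^7] in the product of the two ordinary generating functions.
Σ = 1·3432 + 3·1716 + 5·792 + 7·330 + 9·120 + 11·36 + 13·8 + 15·1 = 16445.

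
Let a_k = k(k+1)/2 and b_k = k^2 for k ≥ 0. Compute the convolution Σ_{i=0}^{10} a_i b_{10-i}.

2079

The convolution is the t^10 coefficient of A(t)B(t).
Σ = 0·100 + 1·81 + 3·64 + 6·49 + 10·36 + 15·25 + 21·16 + 28·9 + 36·4 + 45·1 + 55·0 = 2079.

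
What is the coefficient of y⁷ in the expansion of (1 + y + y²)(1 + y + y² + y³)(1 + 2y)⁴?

(1 + y + y²) has coefficients 1,1,1 for degrees 0…2.
(1 + y + y² + y³) has coefficients 1,1,1,1,0,0,0,0 for degrees 0…7.
Finally multiplying by (1 + 2y)⁴, the product of all factors after the first has coefficients 1,9,33,65,80,72,48,16 for degrees 0…7.
[y⁷] = 1·16 + 1·48 + 1·72 = 136.

136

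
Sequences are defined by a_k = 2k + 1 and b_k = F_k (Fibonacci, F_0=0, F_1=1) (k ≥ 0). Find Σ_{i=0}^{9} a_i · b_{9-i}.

354

Write out a_i and b_{9-i} for i = 0,…,9 and sum the products.
Σ = 1·34 + 3·21 + 5·13 + 7·8 + 9·5 + 11·3 + 13·2 + 15·1 + 17·1 + 19·0 = 354.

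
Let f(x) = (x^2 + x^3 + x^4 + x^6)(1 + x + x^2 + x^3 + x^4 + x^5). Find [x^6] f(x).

(x^2 + x^3 + x^4 + x^6) has coefficients 0,0,1,1,1,0,1 for degrees 0…6.
(1 + x + x^2 + x^3 + x^4 + x^5) has coefficients 1,1,1,1,1,1,0 for degrees 0…6.
[x^6] = 1·1 + 1·1 + 1·1 + 1·1 = 4.

4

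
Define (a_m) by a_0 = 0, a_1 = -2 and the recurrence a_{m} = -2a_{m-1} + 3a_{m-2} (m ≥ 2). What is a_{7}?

The ordinary generating function has denominator 1 + 2x - 3x^2.
Iterating the recurrence: a_0,…,a_{7} = 0, -2, 4, -14, 40, -122, 364, -1094.

-1094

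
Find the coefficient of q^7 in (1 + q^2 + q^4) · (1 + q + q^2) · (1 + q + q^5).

(1 + q^2 + q^4) has coefficients 1,0,1,0,1 for degrees 0…4.
(1 + q + q^2) has coefficients 1,1,1,0,0,0,0,0 for degrees 0…7.
Finally multiplying by (1 + q + q^5), the product of all factors after the first has coefficients 1,2,2,1,0,1,1,1 for degrees 0…7.
[q^7] = 1·1 + 1·1 + 1·1 = 3.

3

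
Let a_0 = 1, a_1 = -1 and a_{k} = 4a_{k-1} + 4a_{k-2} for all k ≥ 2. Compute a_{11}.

-1008640

The ordinary generating function has denominator 1 - 4z - 4z^2.
Iterating the recurrence: a_0,…,a_{11} = 1, -1, 0, -4, -16, -80, -384, -1856, -8960, -43264, -208896, -1008640.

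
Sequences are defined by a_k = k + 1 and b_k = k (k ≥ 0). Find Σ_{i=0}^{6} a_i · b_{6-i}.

56

The convolution is the t^6 coefficient of A(t)B(t).
Σ = 1·6 + 2·5 + 3·4 + 4·3 + 5·2 + 6·1 + 7·0 = 56.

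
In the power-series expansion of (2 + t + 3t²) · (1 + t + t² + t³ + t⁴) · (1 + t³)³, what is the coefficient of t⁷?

27

(2 + t + 3t²) has coefficients 2,1,3 for degrees 0…2.
(1 + t + t² + t³ + t⁴) has coefficients 1,1,1,1,1,0,0,0 for degrees 0…7.
Finally multiplying by (1 + t³)³, the product of all factors after the first has coefficients 1,1,1,4,4,3,6,6 for degrees 0…7.
[t⁷] = 2·6 + 1·6 + 3·3 = 27.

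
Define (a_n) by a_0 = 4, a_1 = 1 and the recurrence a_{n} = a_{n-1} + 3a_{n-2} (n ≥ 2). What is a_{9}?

3112

The ordinary generating function has denominator 1 - z - 3z^2.
Iterating the recurrence: a_0,…,a_{9} = 4, 1, 13, 16, 55, 103, 268, 577, 1381, 3112.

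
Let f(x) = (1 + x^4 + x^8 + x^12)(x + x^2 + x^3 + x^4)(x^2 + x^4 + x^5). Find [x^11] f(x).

(1 + x^4 + x^8 + x^12) has coefficients 1,0,0,0,1,0,0,0,1,0,0,0 for degrees 0…11.
(x + x^2 + x^3 + x^4) has coefficients 0,1,1,1,1,0,0,0,0,0,0,0 for degrees 0…11.
Finally multiplying by (x^2 + x^4 + x^5), the product of all factors after the first has coefficients 0,0,0,1,1,2,3,2,2,1,0,0 for degrees 0…11.
[x^11] = 1·0 + 1·2 + 1·1 = 3.

3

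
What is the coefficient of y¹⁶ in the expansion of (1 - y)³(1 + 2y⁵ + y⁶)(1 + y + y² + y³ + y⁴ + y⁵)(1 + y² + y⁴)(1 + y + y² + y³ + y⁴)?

(1 - y)³ has coefficients 1,-3,3,-1 for degrees 0…3.
(1 + 2y⁵ + y⁶) has coefficients 1,0,0,0,0,2,1,0,0,0,0,0,0,0,0,0,0 for degrees 0…16.
Multiplying by (1 + y + y² + y³ + y⁴ + y⁵) gives running coefficients 1,1,1,1,1,3,3,3,3,3,3,1,0,0,0,0,0 for degrees 0…16.
Multiplying by (1 + y² + y⁴) gives running coefficients 1,1,2,2,3,5,5,7,7,9,9,7,6,4,3,1,0 for degrees 0…16.
Finally multiplying by (1 + y + y² + y³ + y⁴), the product of all factors after the first has coefficients 1,2,4,6,9,13,17,22,27,33,37,39,38,35,29,21,14 for degrees 0…16.
[y¹⁶] = 1·14 − 3·21 + 3·29 − 1·35 = 3.

3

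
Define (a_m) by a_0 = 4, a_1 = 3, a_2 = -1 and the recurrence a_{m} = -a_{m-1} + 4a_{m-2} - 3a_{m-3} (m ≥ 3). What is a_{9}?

The ordinary generating function has denominator 1 + x - 4x^2 + 3x^3.
Iterating the recurrence: a_0,…,a_{9} = 4, 3, -1, 1, -14, 21, -80, 206, -589, 1653.

1653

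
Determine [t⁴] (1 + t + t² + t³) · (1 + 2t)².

8

(1 + t + t² + t³) has coefficients 1,1,1,1 for degrees 0…3.
(1 + 2t)² has coefficients 1,4,4,0,0 for degrees 0…4.
[t⁴] = 1·0 + 1·0 + 1·4 + 1·4 = 8.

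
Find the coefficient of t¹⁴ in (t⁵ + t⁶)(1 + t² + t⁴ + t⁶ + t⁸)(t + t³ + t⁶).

3

(t⁵ + t⁶) has coefficients 0,0,0,0,0,1,1 for degrees 0…6.
(1 + t² + t⁴ + t⁶ + t⁸) has coefficients 1,0,1,0,1,0,1,0,1,0,0,0,0,0,0 for degrees 0…14.
Finally multiplying by (t + t³ + t⁶), the product of all factors after the first has coefficients 0,1,0,2,0,2,1,2,1,2,1,1,1,0,1 for degrees 0…14.
[t¹⁴] = 1·2 + 1·1 = 3.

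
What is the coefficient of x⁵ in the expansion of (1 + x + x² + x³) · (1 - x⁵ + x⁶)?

-1

(1 + x + x² + x³) has coefficients 1,1,1,1 for degrees 0…3.
(1 - x⁵ + x⁶) has coefficients 1,0,0,0,0,-1 for degrees 0…5.
[x⁵] = 1·(-1) + 1·0 + 1·0 + 1·0 = -1.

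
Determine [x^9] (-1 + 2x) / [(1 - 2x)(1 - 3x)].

The denominator gives the recurrence a_n = 5a_(n−1) − 6a_(n−2) for n ≥ 2; the numerator fixes a_0 = -1, a_1 = -3.
Iterating: -1, -3, -9, -27, -81, -243, -729, -2187, -6561, -19683, so a_9 = -19683.

-19683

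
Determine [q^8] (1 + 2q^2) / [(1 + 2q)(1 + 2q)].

3200

The denominator gives the recurrence a_n = −4a_(n−1) − 4a_(n−2) for n ≥ 3; the numerator fixes a_0 = 1, a_1 = -4, a_2 = 14.
Iterating: 1, -4, 14, -40, 104, -256, 608, -1408, 3200, so a_8 = 3200.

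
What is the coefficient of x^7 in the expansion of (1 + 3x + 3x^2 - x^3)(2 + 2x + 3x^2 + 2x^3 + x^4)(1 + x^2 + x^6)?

(1 + 3x + 3x^2 - x^3) has coefficients 1,3,3,-1 for degrees 0…3.
(2 + 2x + 3x^2 + 2x^3 + x^4) has coefficients 2,2,3,2,1,0,0,0 for degrees 0…7.
Finally multiplying by (1 + x^2 + x^6), the product of all factors after the first has coefficients 2,2,5,4,4,2,3,2 for degrees 0…7.
[x^7] = 1·2 + 3·3 + 3·2 − 1·4 = 13.

13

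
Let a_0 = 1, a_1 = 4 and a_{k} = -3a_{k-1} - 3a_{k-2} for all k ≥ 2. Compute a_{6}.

The ordinary generating function has denominator 1 + 3z + 3z^2.
Iterating the recurrence: a_0,…,a_{6} = 1, 4, -15, 33, -54, 63, -27.

-27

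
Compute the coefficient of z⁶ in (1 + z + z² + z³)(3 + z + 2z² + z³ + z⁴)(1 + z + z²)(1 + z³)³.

71

(1 + z + z² + z³) has coefficients 1,1,1,1 for degrees 0…3.
(3 + z + 2z² + z³ + z⁴) has coefficients 3,1,2,1,1,0,0 for degrees 0…6.
Multiplying by (1 + z + z²) gives running coefficients 3,4,6,4,4,2,1 for degrees 0…6.
Finally multiplying by (1 + z³)³, the product of all factors after the first has coefficients 3,4,6,13,16,20,22 for degrees 0…6.
[z⁶] = 1·22 + 1·20 + 1·16 + 1·13 = 71.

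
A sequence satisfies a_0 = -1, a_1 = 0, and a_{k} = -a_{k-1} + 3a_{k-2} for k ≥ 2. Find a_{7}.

The ordinary generating function has denominator 1 + t - 3t^2.
Iterating the recurrence: a_0,…,a_{7} = -1, 0, -3, 3, -12, 21, -57, 120.

120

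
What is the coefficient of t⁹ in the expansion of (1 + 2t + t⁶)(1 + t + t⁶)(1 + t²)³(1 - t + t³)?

(1 + 2t + t⁶) has coefficients 1,2,0,0,0,0,1 for degrees 0…6.
(1 + t + t⁶) has coefficients 1,1,0,0,0,0,1,0,0,0 for degrees 0…9.
Multiplying by (1 + t²)³ gives running coefficients 1,1,3,3,3,3,2,1,3,0 for degrees 0…9.
Finally multiplying by (1 - t + t³), the product of all factors after the first has coefficients 1,0,2,1,1,3,2,2,5,-1 for degrees 0…9.
[t⁹] = 1·(-1) + 2·5 + 1·1 = 10.

10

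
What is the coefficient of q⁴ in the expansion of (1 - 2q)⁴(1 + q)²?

(1 - 2q)⁴ has coefficients 1,-8,24,-32,16 for degrees 0…4.
(1 + q)² has coefficients 1,2,1,0,0 for degrees 0…4.
[q⁴] = 1·0 − 8·0 + 24·1 − 32·2 + 16·1 = -24.

-24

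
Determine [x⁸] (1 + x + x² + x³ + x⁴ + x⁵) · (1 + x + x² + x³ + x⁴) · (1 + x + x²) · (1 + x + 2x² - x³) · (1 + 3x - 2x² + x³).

113

(1 + x + x² + x³ + x⁴ + x⁵) has coefficients 1,1,1,1,1,1 for degrees 0…5.
(1 + x + x² + x³ + x⁴) has coefficients 1,1,1,1,1,0,0,0,0 for degrees 0…8.
Multiplying by (1 + x + x²) gives running coefficients 1,2,3,3,3,2,1,0,0 for degrees 0…8.
Multiplying by (1 + x + 2x² - x³) gives running coefficients 1,3,7,9,10,8,6,2,0 for degrees 0…8.
Finally multiplying by (1 + 3x - 2x² + x³), the product of all factors after the first has coefficients 1,6,14,25,26,27,19,14,2 for degrees 0…8.
[x⁸] = 1·2 + 1·14 + 1·19 + 1·27 + 1·26 + 1·25 = 113.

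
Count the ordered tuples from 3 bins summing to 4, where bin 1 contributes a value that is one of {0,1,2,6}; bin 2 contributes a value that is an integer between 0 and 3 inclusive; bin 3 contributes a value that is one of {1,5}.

3

The generating function for the choices is (1 + z + z^2 + z^6)·(1 + z + z^2 + z^3)·(z + z^5); the count is [z^4].
(1 + z + z^2 + z^6) has coefficients 1,1,1,0,0 for degrees 0…4.
(1 + z + z^2 + z^3) has coefficients 1,1,1,1,0 for degrees 0…4.
Finally multiplying by (z + z^5), the product of all factors after the first has coefficients 0,1,1,1,1 for degrees 0…4.
[z^4] = 1·1 + 1·1 + 1·1 = 3.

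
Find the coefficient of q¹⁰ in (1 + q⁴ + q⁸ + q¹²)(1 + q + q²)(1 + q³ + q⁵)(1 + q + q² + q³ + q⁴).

11

(1 + q⁴ + q⁸ + q¹²) has coefficients 1,0,0,0,1,0,0,0,1,0,0 for degrees 0…10.
(1 + q + q²) has coefficients 1,1,1,0,0,0,0,0,0,0,0 for degrees 0…10.
Multiplying by (1 + q³ + q⁵) gives running coefficients 1,1,1,1,1,2,1,1,0,0,0 for degrees 0…10.
Finally multiplying by (1 + q + q² + q³ + q⁴), the product of all factors after the first has coefficients 1,2,3,4,5,6,6,6,5,4,2 for degrees 0…10.
[q¹⁰] = 1·2 + 1·6 + 1·3 = 11.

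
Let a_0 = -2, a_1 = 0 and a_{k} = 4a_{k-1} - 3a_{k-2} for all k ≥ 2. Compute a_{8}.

6558

The ordinary generating function has denominator 1 - 4t + 3t^2.
Iterating the recurrence: a_0,…,a_{8} = -2, 0, 6, 24, 78, 240, 726, 2184, 6558.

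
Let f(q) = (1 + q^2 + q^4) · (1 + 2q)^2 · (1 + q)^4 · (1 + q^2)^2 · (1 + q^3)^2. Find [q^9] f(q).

756

(1 + q^2 + q^4) has coefficients 1,0,1,0,1 for degrees 0…4.
(1 + 2q)^2 has coefficients 1,4,4,0,0,0,0,0,0,0 for degrees 0…9.
Multiplying by (1 + q)^4 gives running coefficients 1,8,26,44,41,20,4,0,0,0 for degrees 0…9.
Multiplying by (1 + q^2)^2 gives running coefficients 1,8,28,60,94,116,112,84,49,20 for degrees 0…9.
Finally multiplying by (1 + q^3)^2, the product of all factors after the first has coefficients 1,8,28,62,110,172,233,280,309,304 for degrees 0…9.
[q^9] = 1·304 + 1·280 + 1·172 = 756.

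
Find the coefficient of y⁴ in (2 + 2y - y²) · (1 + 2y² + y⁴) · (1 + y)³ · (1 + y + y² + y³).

(2 + 2y - y²) has coefficients 2,2,-1 for degrees 0…2.
(1 + 2y² + y⁴) has coefficients 1,0,2,0,1 for degrees 0…4.
Multiplying by (1 + y)³ gives running coefficients 1,3,5,7,7 for degrees 0…4.
Finally multiplying by (1 + y + y² + y³), the product of all factors after the first has coefficients 1,4,9,16,22 for degrees 0…4.
[y⁴] = 2·22 + 2·16 − 1·9 = 67.

67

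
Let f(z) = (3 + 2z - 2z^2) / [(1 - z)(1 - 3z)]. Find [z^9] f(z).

101694

The denominator gives the recurrence a_n = 4a_(n−1) − 3a_(n−2) for n ≥ 3; the numerator fixes a_0 = 3, a_1 = 14, a_2 = 45.
Iterating: 3, 14, 45, 138, 417, 1254, 3765, 11298, 33897, 101694, so a_9 = 101694.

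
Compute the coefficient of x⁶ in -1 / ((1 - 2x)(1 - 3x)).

Partial fractions give a closed form: a_n = (2)·2^n + (-3)·3^n.
At n = 6: a_6 = -2059.

-2059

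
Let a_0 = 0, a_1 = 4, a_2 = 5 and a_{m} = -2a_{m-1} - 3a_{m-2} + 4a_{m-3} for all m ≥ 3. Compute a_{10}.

The ordinary generating function has denominator 1 + 2z + 3z^2 - 4z^3.
Iterating the recurrence: a_0,…,a_{10} = 0, 4, 5, -22, 45, -4, -215, 622, -615, -1496, 7325.

7325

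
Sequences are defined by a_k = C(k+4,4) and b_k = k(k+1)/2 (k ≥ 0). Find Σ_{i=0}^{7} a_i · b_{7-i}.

This is [x^7] in the product of the two ordinary generating functions.
Σ = 1·28 + 5·21 + 15·15 + 35·10 + 70·6 + 126·3 + 210·1 + 330·0 = 1716.

1716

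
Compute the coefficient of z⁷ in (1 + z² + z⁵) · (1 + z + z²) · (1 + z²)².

(1 + z² + z⁵) has coefficients 1,0,1,0,0,1 for degrees 0…5.
(1 + z + z²) has coefficients 1,1,1,0,0,0,0,0 for degrees 0…7.
Finally multiplying by (1 + z²)², the product of all factors after the first has coefficients 1,1,3,2,3,1,1,0 for degrees 0…7.
[z⁷] = 1·0 + 1·1 + 1·3 = 4.

4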